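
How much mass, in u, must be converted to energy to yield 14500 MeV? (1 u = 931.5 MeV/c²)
m = E/c² = 15.57 u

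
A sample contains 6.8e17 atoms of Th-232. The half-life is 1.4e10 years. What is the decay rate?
A = λN = 3.367e7 decays/year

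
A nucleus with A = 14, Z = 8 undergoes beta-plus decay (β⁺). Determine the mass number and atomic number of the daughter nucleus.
Daughter: A = 14, Z = 7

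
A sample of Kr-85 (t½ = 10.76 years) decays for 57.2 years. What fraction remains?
N/N₀ = (1/2)^(t/t½) = 0.0251 = 2.51%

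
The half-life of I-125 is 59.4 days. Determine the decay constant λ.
λ = ln(2)/t½ = 0.01167 day⁻¹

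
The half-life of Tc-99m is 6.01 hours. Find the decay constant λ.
λ = ln(2)/t½ = 0.1153 hour⁻¹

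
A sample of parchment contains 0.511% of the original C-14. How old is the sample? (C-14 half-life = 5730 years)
Age = t½ × log₂(1/ratio) = 43620 years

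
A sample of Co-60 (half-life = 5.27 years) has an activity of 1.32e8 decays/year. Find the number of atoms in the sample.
N = A/λ = 1.004e9 atoms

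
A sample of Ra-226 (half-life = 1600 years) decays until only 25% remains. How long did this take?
t = t½ × log₂(N₀/N) = 3200 years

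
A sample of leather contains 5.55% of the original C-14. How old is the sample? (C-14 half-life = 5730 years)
Age = t½ × log₂(1/ratio) = 23900 years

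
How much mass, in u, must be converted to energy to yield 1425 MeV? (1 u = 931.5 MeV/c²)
m = E/c² = 1.53 u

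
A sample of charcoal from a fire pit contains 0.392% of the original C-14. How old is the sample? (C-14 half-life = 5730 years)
Age = t½ × log₂(1/ratio) = 45810 years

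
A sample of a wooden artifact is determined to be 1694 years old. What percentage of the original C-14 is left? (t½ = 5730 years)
N/N₀ = (1/2)^(t/t½) = 0.8147 = 81.5%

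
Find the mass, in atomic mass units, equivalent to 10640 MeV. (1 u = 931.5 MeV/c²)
m = E/c² = 11.42 u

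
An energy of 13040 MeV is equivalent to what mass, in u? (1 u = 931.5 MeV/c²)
m = E/c² = 14 u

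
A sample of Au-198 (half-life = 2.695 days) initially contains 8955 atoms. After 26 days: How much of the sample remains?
N = N₀(1/2)^(t/t½) = 11.17 atoms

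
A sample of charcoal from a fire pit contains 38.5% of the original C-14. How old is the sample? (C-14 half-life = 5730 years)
Age = t½ × log₂(1/ratio) = 7891 years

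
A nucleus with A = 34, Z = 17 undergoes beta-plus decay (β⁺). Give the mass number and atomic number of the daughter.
Daughter: A = 34, Z = 16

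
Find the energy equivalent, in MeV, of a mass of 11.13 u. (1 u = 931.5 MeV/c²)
E = mc² = 10370 MeV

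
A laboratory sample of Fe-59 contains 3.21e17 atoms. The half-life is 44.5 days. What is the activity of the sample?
A = λN = 5e15 decays/day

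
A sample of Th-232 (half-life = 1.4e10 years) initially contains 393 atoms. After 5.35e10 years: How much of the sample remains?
N = N₀(1/2)^(t/t½) = 27.8 atoms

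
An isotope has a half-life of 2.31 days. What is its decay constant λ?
λ = ln(2)/t½ = 0.3001 day⁻¹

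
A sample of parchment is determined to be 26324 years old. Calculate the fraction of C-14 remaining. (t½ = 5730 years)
N/N₀ = (1/2)^(t/t½) = 0.0414 = 4.14%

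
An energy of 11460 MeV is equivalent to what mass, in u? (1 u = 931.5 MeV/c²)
m = E/c² = 12.3 u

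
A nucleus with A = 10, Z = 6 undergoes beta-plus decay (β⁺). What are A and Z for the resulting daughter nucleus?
Daughter: A = 10, Z = 5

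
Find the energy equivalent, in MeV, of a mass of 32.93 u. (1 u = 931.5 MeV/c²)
E = mc² = 30670 MeV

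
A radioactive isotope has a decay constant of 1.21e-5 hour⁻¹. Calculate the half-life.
t½ = ln(2)/λ = 57280 hours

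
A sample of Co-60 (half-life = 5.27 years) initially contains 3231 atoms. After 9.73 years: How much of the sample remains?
N = N₀(1/2)^(t/t½) = 898.6 atoms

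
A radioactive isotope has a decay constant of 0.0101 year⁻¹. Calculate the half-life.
t½ = ln(2)/λ = 68.63 years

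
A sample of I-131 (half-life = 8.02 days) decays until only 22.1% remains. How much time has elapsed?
t = t½ × log₂(N₀/N) = 17.47 days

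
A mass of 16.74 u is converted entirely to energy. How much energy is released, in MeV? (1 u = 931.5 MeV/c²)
E = mc² = 15590 MeV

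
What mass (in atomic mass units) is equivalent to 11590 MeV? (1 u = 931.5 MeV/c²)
m = E/c² = 12.44 u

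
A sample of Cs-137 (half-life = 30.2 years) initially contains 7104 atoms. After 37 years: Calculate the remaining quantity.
N = N₀(1/2)^(t/t½) = 3039 atoms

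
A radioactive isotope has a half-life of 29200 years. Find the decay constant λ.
λ = ln(2)/t½ = 2.374e-5 year⁻¹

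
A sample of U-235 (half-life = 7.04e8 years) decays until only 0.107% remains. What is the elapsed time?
t = t½ × log₂(N₀/N) = 6.947e9 years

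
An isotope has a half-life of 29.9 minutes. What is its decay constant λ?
λ = ln(2)/t½ = 0.02318 minute⁻¹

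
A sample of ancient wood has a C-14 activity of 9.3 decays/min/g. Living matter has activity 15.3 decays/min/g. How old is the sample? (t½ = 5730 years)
Age = t½ × log₂(A₀/A) = 4115 years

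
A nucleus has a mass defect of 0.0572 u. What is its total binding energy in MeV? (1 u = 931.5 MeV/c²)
B.E. = Δm × 931.5 = 53.28 MeV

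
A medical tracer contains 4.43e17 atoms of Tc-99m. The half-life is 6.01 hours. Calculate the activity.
A = λN = 5.109e16 decays/hour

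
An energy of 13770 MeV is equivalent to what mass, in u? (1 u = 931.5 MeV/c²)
m = E/c² = 14.78 u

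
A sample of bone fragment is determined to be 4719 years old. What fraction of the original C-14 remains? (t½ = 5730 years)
N/N₀ = (1/2)^(t/t½) = 0.565 = 56.5%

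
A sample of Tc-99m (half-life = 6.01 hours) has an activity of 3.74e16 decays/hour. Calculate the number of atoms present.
N = A/λ = 3.243e17 atoms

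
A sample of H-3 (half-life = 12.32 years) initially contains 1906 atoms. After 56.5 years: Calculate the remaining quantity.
N = N₀(1/2)^(t/t½) = 79.36 atoms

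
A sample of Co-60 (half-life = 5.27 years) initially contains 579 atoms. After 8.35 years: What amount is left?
N = N₀(1/2)^(t/t½) = 193.1 atoms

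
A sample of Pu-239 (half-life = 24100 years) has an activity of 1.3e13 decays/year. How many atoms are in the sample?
N = A/λ = 4.52e17 atoms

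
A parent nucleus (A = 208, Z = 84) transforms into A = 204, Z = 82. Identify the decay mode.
ΔA = -4, ΔZ = -2 ⇒ alpha decay (α)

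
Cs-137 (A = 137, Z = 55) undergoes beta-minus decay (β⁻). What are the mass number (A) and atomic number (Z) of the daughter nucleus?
Daughter: A = 137, Z = 56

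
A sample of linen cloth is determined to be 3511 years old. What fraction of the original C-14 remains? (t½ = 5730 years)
N/N₀ = (1/2)^(t/t½) = 0.654 = 65.4%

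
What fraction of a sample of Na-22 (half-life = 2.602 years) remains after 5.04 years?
N/N₀ = (1/2)^(t/t½) = 0.2612 = 26.1%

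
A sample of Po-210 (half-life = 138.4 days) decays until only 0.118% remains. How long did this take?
t = t½ × log₂(N₀/N) = 1346 days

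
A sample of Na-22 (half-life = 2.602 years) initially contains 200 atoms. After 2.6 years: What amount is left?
N = N₀(1/2)^(t/t½) = 100.1 atoms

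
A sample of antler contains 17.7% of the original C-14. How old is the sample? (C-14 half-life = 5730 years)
Age = t½ × log₂(1/ratio) = 14310 years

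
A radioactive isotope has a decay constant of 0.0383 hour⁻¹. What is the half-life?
t½ = ln(2)/λ = 18.1 hours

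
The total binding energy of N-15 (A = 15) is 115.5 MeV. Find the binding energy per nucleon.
B.E./A = 115.5/15 = 7.7 MeV/nucleon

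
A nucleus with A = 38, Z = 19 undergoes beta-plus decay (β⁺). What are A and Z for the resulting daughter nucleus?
Daughter: A = 38, Z = 18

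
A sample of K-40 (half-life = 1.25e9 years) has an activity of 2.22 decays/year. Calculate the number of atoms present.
N = A/λ = 4.003e9 atoms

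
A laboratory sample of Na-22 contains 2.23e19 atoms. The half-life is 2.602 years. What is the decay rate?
A = λN = 5.941e18 decays/year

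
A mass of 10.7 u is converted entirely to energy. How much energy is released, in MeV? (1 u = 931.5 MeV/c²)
E = mc² = 9967 MeV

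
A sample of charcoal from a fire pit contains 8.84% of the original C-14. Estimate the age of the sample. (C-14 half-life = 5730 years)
Age = t½ × log₂(1/ratio) = 20050 years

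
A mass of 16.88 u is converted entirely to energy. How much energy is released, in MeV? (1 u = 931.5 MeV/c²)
E = mc² = 15720 MeV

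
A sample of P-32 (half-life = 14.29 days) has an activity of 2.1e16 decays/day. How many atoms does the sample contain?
N = A/λ = 4.329e17 atoms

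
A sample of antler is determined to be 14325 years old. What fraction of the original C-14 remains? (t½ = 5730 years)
N/N₀ = (1/2)^(t/t½) = 0.1768 = 17.7%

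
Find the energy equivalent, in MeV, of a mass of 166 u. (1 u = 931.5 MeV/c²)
E = mc² = 1.546e5 MeV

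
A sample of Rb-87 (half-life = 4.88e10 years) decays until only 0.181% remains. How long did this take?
t = t½ × log₂(N₀/N) = 4.446e11 years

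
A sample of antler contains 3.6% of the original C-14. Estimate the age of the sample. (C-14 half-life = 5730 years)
Age = t½ × log₂(1/ratio) = 27480 years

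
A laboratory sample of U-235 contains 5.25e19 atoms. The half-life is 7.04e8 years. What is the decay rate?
A = λN = 5.169e10 decays/year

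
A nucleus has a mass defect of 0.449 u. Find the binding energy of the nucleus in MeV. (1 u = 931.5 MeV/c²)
B.E. = Δm × 931.5 = 418.2 MeV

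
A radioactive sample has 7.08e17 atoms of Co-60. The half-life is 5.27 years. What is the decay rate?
A = λN = 9.312e16 decays/year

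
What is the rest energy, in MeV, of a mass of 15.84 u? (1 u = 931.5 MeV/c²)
E = mc² = 14750 MeV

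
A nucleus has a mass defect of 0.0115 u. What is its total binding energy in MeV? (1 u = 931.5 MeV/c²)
B.E. = Δm × 931.5 = 10.71 MeV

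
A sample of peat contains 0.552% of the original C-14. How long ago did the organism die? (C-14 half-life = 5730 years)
Age = t½ × log₂(1/ratio) = 42980 years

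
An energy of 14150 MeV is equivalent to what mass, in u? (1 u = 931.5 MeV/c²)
m = E/c² = 15.19 u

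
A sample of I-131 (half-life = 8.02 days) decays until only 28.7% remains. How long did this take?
t = t½ × log₂(N₀/N) = 14.44 days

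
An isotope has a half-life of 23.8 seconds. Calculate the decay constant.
λ = ln(2)/t½ = 0.02912 second⁻¹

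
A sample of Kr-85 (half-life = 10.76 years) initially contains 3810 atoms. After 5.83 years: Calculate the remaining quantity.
N = N₀(1/2)^(t/t½) = 2617 atoms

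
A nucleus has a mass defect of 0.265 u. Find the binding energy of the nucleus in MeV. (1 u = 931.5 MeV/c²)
B.E. = Δm × 931.5 = 246.8 MeV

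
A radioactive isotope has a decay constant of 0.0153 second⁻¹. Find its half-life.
t½ = ln(2)/λ = 45.3 seconds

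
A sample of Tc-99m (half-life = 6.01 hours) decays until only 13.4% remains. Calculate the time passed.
t = t½ × log₂(N₀/N) = 17.43 hours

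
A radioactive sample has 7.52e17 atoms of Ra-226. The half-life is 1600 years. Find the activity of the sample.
A = λN = 3.258e14 decays/year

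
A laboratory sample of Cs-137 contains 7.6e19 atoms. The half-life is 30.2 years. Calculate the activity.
A = λN = 1.744e18 decays/year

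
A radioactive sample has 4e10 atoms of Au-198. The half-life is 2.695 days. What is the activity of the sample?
A = λN = 1.029e10 decays/day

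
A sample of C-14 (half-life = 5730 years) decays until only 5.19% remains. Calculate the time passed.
t = t½ × log₂(N₀/N) = 24460 years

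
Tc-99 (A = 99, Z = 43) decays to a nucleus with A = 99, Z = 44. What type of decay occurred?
ΔA = 0, ΔZ = +1 ⇒ beta-minus decay (β⁻)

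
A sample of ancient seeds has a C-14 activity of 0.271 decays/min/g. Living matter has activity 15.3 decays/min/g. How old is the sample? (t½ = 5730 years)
Age = t½ × log₂(A₀/A) = 33340 years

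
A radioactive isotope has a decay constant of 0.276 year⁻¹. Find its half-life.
t½ = ln(2)/λ = 2.511 years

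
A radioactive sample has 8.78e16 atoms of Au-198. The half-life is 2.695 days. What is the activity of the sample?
A = λN = 2.258e16 decays/day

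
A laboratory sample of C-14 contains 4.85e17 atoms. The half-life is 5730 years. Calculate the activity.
A = λN = 5.867e13 decays/year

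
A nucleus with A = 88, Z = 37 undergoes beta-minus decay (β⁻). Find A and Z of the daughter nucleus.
Daughter: A = 88, Z = 38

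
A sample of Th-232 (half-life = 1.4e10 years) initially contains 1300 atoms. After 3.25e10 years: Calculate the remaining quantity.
N = N₀(1/2)^(t/t½) = 260.1 atoms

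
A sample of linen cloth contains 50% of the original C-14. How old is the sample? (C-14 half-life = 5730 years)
Age = t½ × log₂(1/ratio) = 5730 years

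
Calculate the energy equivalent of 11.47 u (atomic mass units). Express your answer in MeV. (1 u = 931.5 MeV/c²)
E = mc² = 10680 MeV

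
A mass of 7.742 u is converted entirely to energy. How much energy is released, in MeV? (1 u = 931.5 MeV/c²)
E = mc² = 7212 MeV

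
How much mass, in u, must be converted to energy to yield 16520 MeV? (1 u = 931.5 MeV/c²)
m = E/c² = 17.73 u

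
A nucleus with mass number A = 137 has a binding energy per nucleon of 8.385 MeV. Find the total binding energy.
B.E. = 8.385 × 137 = 1149 MeV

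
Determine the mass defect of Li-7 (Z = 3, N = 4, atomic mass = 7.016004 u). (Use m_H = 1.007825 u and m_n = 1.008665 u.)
Δm = Z·m_H + N·m_n − M = 0.04213 u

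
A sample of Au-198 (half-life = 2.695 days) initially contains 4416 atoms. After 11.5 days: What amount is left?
N = N₀(1/2)^(t/t½) = 229.3 atoms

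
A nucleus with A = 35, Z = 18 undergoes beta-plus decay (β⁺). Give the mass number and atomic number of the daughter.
Daughter: A = 35, Z = 17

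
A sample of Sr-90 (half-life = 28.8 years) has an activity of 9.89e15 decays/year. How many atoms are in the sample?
N = A/λ = 4.109e17 atoms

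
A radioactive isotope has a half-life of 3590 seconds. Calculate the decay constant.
λ = ln(2)/t½ = 1.931e-4 second⁻¹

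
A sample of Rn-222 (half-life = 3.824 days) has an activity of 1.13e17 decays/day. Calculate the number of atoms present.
N = A/λ = 6.234e17 atoms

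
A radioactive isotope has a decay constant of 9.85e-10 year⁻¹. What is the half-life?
t½ = ln(2)/λ = 7.037e8 years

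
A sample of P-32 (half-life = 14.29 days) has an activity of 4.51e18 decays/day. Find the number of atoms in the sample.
N = A/λ = 9.298e19 atoms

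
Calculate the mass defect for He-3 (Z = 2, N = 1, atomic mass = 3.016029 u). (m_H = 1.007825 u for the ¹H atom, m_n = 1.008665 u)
Δm = Z·m_H + N·m_n − M = 0.008286 u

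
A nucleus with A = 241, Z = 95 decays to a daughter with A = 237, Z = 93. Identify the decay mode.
ΔA = -4, ΔZ = -2 ⇒ alpha decay (α)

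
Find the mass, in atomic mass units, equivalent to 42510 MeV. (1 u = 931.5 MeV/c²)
m = E/c² = 45.64 u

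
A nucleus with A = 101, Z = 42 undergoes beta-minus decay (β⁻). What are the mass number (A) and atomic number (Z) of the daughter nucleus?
Daughter: A = 101, Z = 43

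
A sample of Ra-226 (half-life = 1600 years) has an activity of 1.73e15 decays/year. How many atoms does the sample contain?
N = A/λ = 3.993e18 atoms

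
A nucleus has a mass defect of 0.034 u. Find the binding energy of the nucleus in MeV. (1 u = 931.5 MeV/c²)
B.E. = Δm × 931.5 = 31.67 MeV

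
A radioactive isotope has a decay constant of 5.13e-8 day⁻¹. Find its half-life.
t½ = ln(2)/λ = 1.351e7 days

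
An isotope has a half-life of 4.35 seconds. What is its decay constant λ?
λ = ln(2)/t½ = 0.1593 second⁻¹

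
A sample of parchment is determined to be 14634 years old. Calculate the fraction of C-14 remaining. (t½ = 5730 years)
N/N₀ = (1/2)^(t/t½) = 0.1703 = 17%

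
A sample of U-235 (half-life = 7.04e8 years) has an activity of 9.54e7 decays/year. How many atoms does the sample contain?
N = A/λ = 9.689e16 atoms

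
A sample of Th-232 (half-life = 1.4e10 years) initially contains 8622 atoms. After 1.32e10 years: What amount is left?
N = N₀(1/2)^(t/t½) = 4485 atoms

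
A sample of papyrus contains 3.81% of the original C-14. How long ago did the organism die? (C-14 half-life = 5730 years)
Age = t½ × log₂(1/ratio) = 27010 years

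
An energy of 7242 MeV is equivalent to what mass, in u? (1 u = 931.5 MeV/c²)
m = E/c² = 7.775 u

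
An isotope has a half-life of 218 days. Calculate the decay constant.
λ = ln(2)/t½ = 0.00318 day⁻¹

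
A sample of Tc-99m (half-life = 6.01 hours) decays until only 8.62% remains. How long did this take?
t = t½ × log₂(N₀/N) = 21.25 hours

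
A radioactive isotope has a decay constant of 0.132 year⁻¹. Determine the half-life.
t½ = ln(2)/λ = 5.251 years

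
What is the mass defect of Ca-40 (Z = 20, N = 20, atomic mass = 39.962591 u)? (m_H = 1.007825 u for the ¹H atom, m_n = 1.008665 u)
Δm = Z·m_H + N·m_n − M = 0.3672 u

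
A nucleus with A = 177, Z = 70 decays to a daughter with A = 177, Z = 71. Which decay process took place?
ΔA = 0, ΔZ = +1 ⇒ beta-minus decay (β⁻)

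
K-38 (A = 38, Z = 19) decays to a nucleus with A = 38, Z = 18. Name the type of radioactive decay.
ΔA = 0, ΔZ = -1 ⇒ beta-plus decay (β⁺) or electron capture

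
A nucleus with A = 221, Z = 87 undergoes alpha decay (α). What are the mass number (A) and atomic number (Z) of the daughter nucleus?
Daughter: A = 217, Z = 85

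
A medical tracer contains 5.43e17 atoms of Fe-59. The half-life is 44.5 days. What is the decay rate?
A = λN = 8.458e15 decays/day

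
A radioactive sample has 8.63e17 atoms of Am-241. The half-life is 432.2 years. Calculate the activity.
A = λN = 1.384e15 decays/year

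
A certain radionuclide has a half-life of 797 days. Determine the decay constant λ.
λ = ln(2)/t½ = 8.697e-4 day⁻¹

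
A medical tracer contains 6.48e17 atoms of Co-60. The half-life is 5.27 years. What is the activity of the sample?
A = λN = 8.523e16 decays/year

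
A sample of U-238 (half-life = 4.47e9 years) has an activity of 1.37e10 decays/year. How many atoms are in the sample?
N = A/λ = 8.835e19 atoms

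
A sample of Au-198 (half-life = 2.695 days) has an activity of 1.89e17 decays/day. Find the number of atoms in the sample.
N = A/λ = 7.348e17 atoms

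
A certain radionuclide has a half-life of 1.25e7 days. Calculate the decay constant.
λ = ln(2)/t½ = 5.545e-8 day⁻¹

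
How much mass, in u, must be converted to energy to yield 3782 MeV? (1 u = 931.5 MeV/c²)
m = E/c² = 4.06 u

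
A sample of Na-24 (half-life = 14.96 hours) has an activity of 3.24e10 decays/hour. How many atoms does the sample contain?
N = A/λ = 6.993e11 atoms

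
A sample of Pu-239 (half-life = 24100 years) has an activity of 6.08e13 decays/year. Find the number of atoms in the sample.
N = A/λ = 2.114e18 atoms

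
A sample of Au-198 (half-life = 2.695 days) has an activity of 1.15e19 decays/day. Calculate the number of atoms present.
N = A/λ = 4.471e19 atoms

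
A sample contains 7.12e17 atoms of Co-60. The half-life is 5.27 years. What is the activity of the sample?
A = λN = 9.365e16 decays/year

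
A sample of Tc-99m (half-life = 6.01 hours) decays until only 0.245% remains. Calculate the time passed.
t = t½ × log₂(N₀/N) = 52.12 hours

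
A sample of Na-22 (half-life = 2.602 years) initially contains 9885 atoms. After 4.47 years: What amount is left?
N = N₀(1/2)^(t/t½) = 3005 atoms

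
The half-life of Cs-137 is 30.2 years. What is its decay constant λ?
λ = ln(2)/t½ = 0.02295 year⁻¹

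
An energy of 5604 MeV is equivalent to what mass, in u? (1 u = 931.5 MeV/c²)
m = E/c² = 6.016 u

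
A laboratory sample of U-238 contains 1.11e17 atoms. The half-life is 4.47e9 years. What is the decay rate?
A = λN = 1.721e7 decays/year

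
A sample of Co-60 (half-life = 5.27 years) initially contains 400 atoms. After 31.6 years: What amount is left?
N = N₀(1/2)^(t/t½) = 6.266 atoms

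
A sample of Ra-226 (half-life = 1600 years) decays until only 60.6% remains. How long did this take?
t = t½ × log₂(N₀/N) = 1156 years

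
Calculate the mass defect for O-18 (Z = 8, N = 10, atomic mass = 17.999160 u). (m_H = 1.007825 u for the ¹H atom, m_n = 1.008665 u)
Δm = Z·m_H + N·m_n − M = 0.1501 u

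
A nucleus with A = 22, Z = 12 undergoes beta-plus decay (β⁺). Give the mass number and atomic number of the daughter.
Daughter: A = 22, Z = 11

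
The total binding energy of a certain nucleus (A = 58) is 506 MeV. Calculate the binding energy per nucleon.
B.E./A = 506/58 = 8.724 MeV/nucleon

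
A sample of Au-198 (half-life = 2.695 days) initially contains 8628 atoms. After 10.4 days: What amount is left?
N = N₀(1/2)^(t/t½) = 594.6 atoms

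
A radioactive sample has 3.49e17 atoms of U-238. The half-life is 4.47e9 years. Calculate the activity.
A = λN = 5.412e7 decays/year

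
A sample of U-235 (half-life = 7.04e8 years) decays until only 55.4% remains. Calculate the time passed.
t = t½ × log₂(N₀/N) = 5.998e8 years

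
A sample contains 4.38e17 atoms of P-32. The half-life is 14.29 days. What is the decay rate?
A = λN = 2.125e16 decays/day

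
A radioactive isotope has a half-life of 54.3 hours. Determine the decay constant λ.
λ = ln(2)/t½ = 0.01277 hour⁻¹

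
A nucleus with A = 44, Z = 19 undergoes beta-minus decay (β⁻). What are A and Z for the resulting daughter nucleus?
Daughter: A = 44, Z = 20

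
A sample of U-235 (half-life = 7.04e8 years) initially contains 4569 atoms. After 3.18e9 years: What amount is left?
N = N₀(1/2)^(t/t½) = 199.6 atoms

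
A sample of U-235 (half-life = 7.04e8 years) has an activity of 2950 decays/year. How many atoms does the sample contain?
N = A/λ = 2.996e12 atoms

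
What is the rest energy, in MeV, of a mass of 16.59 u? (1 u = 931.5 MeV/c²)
E = mc² = 15450 MeV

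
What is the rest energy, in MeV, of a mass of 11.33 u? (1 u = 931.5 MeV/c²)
E = mc² = 10550 MeV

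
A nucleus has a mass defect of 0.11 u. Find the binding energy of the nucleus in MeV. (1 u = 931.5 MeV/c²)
B.E. = Δm × 931.5 = 102.5 MeV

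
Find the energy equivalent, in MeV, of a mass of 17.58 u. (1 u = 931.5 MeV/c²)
E = mc² = 16380 MeV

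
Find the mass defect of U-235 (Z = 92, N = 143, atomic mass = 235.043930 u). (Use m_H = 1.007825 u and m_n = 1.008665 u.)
Δm = Z·m_H + N·m_n − M = 1.915 u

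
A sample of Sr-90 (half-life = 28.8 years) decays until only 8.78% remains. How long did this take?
t = t½ × log₂(N₀/N) = 101.1 years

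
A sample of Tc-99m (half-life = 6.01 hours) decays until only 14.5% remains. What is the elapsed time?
t = t½ × log₂(N₀/N) = 16.74 hours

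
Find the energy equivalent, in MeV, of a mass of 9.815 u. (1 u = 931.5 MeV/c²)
E = mc² = 9143 MeV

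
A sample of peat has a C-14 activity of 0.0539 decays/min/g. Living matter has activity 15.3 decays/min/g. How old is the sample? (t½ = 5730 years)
Age = t½ × log₂(A₀/A) = 46690 years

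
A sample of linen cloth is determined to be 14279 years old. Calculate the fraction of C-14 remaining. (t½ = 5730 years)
N/N₀ = (1/2)^(t/t½) = 0.1778 = 17.8%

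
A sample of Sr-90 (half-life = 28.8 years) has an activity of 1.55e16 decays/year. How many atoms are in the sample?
N = A/λ = 6.44e17 atoms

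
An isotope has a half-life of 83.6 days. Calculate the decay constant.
λ = ln(2)/t½ = 0.008291 day⁻¹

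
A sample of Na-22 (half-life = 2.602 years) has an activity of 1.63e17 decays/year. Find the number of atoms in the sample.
N = A/λ = 6.119e17 atoms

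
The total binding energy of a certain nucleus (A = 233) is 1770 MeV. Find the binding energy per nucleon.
B.E./A = 1770/233 = 7.597 MeV/nucleon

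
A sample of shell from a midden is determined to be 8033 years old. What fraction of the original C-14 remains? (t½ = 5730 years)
N/N₀ = (1/2)^(t/t½) = 0.3784 = 37.8%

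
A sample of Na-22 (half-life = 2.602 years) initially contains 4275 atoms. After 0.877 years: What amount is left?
N = N₀(1/2)^(t/t½) = 3384 atoms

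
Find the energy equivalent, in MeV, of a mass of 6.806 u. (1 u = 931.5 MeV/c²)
E = mc² = 6340 MeV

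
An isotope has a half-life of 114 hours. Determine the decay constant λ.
λ = ln(2)/t½ = 0.00608 hour⁻¹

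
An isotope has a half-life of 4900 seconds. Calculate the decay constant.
λ = ln(2)/t½ = 1.415e-4 second⁻¹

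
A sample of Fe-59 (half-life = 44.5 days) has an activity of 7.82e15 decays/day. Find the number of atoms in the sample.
N = A/λ = 5.02e17 atoms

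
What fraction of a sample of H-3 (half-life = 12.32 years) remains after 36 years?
N/N₀ = (1/2)^(t/t½) = 0.1319 = 13.2%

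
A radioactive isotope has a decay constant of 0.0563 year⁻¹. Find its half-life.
t½ = ln(2)/λ = 12.31 years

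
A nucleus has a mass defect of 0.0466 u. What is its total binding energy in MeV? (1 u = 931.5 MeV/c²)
B.E. = Δm × 931.5 = 43.41 MeV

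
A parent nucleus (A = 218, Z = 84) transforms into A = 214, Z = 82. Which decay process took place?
ΔA = -4, ΔZ = -2 ⇒ alpha decay (α)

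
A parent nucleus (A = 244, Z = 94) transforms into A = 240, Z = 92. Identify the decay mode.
ΔA = -4, ΔZ = -2 ⇒ alpha decay (α)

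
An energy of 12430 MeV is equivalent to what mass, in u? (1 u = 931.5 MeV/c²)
m = E/c² = 13.34 u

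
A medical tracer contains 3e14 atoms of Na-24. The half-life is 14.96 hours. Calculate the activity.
A = λN = 1.39e13 decays/hour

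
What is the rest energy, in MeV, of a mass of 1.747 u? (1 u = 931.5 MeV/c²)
E = mc² = 1627 MeV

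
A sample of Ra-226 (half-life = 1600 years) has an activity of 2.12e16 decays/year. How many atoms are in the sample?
N = A/λ = 4.894e19 atoms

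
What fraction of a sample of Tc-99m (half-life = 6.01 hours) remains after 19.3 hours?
N/N₀ = (1/2)^(t/t½) = 0.108 = 10.8%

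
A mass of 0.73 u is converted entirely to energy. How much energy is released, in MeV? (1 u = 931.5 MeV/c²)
E = mc² = 680 MeV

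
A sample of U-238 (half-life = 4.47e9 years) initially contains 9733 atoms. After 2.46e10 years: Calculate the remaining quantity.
N = N₀(1/2)^(t/t½) = 214.6 atoms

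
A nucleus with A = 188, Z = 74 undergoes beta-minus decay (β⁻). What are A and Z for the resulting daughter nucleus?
Daughter: A = 188, Z = 75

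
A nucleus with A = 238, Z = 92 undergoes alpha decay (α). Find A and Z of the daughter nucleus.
Daughter: A = 234, Z = 90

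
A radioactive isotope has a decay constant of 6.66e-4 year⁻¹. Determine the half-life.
t½ = ln(2)/λ = 1041 years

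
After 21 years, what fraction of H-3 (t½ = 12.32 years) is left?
N/N₀ = (1/2)^(t/t½) = 0.3068 = 30.7%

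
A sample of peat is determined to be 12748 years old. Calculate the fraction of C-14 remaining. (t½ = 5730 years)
N/N₀ = (1/2)^(t/t½) = 0.2139 = 21.4%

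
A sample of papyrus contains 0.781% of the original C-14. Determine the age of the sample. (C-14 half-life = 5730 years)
Age = t½ × log₂(1/ratio) = 40110 years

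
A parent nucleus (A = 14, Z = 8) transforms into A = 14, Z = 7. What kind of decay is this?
ΔA = 0, ΔZ = -1 ⇒ beta-plus decay (β⁺) or electron capture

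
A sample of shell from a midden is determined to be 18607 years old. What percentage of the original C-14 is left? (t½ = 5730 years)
N/N₀ = (1/2)^(t/t½) = 0.1053 = 10.5%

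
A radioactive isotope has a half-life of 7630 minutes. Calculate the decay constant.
λ = ln(2)/t½ = 9.084e-5 minute⁻¹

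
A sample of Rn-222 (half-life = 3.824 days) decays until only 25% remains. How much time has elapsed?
t = t½ × log₂(N₀/N) = 7.648 days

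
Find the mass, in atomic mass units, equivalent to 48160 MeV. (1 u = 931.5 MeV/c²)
m = E/c² = 51.7 u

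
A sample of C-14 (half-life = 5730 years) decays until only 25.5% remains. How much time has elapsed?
t = t½ × log₂(N₀/N) = 11300 years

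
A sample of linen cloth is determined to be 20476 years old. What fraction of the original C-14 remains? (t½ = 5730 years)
N/N₀ = (1/2)^(t/t½) = 0.084 = 8.4%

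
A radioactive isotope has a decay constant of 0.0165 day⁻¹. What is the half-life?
t½ = ln(2)/λ = 42.01 days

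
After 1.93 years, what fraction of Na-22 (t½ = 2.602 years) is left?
N/N₀ = (1/2)^(t/t½) = 0.598 = 59.8%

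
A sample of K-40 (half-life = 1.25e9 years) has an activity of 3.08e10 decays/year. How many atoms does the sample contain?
N = A/λ = 5.554e19 atoms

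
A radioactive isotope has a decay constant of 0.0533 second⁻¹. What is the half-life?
t½ = ln(2)/λ = 13 seconds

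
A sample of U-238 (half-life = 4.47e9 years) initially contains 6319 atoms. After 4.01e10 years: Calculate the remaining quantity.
N = N₀(1/2)^(t/t½) = 12.59 atoms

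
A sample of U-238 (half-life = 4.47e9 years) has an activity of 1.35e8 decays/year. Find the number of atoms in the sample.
N = A/λ = 8.706e17 atoms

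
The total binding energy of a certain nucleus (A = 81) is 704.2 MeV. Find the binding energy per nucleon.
B.E./A = 704.2/81 = 8.694 MeV/nucleon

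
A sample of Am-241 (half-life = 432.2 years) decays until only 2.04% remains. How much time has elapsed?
t = t½ × log₂(N₀/N) = 2427 years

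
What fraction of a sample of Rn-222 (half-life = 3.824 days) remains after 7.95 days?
N/N₀ = (1/2)^(t/t½) = 0.2367 = 23.7%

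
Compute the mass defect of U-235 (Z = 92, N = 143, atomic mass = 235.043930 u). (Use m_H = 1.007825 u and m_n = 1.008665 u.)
Δm = Z·m_H + N·m_n − M = 1.915 u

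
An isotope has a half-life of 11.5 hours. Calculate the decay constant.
λ = ln(2)/t½ = 0.06027 hour⁻¹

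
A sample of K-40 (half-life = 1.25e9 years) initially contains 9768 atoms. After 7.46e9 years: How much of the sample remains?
N = N₀(1/2)^(t/t½) = 156 atoms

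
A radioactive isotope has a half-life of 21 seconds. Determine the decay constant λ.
λ = ln(2)/t½ = 0.03301 second⁻¹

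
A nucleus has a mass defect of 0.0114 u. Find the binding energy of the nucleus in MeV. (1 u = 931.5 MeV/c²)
B.E. = Δm × 931.5 = 10.62 MeV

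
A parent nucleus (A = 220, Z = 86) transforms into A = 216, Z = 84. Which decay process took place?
ΔA = -4, ΔZ = -2 ⇒ alpha decay (α)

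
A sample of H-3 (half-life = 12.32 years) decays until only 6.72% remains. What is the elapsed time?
t = t½ × log₂(N₀/N) = 47.99 years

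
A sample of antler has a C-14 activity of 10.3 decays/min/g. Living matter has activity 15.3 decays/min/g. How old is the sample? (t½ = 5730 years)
Age = t½ × log₂(A₀/A) = 3271 years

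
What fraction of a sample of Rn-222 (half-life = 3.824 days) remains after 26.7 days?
N/N₀ = (1/2)^(t/t½) = 0.007909 = 0.791%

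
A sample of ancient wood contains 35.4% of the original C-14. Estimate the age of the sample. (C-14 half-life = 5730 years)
Age = t½ × log₂(1/ratio) = 8585 years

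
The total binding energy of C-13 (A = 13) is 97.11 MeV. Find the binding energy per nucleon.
B.E./A = 97.11/13 = 7.47 MeV/nucleon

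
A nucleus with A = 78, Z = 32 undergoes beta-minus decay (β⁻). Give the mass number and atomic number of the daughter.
Daughter: A = 78, Z = 33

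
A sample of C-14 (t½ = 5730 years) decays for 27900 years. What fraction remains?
N/N₀ = (1/2)^(t/t½) = 0.03422 = 3.42%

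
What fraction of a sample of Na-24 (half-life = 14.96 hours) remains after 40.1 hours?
N/N₀ = (1/2)^(t/t½) = 0.156 = 15.6%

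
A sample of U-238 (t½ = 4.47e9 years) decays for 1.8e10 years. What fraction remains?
N/N₀ = (1/2)^(t/t½) = 0.06135 = 6.13%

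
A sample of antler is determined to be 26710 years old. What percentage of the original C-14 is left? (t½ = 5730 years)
N/N₀ = (1/2)^(t/t½) = 0.03952 = 3.95%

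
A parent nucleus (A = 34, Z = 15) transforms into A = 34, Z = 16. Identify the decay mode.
ΔA = 0, ΔZ = +1 ⇒ beta-minus decay (β⁻)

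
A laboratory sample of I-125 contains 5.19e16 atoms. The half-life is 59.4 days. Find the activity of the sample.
A = λN = 6.056e14 decays/day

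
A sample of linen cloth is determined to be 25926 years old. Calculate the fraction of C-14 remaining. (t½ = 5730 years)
N/N₀ = (1/2)^(t/t½) = 0.04345 = 4.34%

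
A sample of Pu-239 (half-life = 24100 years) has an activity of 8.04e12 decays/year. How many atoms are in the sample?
N = A/λ = 2.795e17 atoms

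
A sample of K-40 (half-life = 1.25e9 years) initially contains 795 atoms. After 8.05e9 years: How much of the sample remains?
N = N₀(1/2)^(t/t½) = 9.157 atoms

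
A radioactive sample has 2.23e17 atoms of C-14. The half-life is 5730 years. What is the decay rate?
A = λN = 2.698e13 decays/year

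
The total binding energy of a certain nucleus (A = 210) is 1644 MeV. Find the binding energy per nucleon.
B.E./A = 1644/210 = 7.829 MeV/nucleon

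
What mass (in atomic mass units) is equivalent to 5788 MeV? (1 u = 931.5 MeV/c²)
m = E/c² = 6.214 u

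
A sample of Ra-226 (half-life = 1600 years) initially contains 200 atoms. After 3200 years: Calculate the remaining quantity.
N = N₀(1/2)^(t/t½) = 50 atoms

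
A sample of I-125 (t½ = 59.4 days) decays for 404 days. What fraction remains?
N/N₀ = (1/2)^(t/t½) = 0.008966 = 0.897%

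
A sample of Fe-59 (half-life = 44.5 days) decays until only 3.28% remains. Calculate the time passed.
t = t½ × log₂(N₀/N) = 219.4 days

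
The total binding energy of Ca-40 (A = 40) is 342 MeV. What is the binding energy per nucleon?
B.E./A = 342/40 = 8.55 MeV/nucleon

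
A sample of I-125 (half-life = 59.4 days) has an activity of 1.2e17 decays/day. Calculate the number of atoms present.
N = A/λ = 1.028e19 atoms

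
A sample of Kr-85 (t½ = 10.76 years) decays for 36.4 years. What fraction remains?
N/N₀ = (1/2)^(t/t½) = 0.09586 = 9.59%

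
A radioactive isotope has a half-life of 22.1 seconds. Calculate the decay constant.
λ = ln(2)/t½ = 0.03136 second⁻¹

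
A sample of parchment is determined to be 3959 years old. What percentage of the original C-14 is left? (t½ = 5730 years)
N/N₀ = (1/2)^(t/t½) = 0.6195 = 61.9%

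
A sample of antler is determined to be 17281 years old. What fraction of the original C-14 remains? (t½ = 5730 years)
N/N₀ = (1/2)^(t/t½) = 0.1236 = 12.4%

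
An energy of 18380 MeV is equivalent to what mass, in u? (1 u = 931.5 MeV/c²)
m = E/c² = 19.73 u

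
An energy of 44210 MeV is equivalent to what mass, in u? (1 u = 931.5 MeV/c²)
m = E/c² = 47.46 u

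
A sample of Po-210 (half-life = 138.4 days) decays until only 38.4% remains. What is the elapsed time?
t = t½ × log₂(N₀/N) = 191.1 days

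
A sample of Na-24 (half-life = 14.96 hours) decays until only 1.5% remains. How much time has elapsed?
t = t½ × log₂(N₀/N) = 90.64 hours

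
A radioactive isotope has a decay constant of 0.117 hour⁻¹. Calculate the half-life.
t½ = ln(2)/λ = 5.924 hours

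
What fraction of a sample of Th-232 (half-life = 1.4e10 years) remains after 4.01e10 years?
N/N₀ = (1/2)^(t/t½) = 0.1373 = 13.7%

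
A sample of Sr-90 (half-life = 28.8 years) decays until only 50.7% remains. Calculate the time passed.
t = t½ × log₂(N₀/N) = 28.22 years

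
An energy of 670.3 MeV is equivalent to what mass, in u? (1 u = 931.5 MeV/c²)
m = E/c² = 0.7196 u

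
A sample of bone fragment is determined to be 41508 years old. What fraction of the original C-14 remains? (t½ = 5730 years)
N/N₀ = (1/2)^(t/t½) = 0.006597 = 0.66%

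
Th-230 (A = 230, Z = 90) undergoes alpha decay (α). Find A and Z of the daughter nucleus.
Daughter: A = 226, Z = 88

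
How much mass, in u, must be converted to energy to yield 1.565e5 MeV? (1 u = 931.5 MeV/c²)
m = E/c² = 168 u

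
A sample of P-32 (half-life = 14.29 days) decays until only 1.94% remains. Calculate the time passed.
t = t½ × log₂(N₀/N) = 81.28 days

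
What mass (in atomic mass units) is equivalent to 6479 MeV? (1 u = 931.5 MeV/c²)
m = E/c² = 6.955 u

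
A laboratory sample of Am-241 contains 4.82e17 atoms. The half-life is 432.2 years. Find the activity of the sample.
A = λN = 7.73e14 decays/year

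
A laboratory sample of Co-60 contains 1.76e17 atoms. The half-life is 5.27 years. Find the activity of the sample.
A = λN = 2.315e16 decays/year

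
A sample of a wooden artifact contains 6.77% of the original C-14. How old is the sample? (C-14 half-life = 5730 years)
Age = t½ × log₂(1/ratio) = 22260 years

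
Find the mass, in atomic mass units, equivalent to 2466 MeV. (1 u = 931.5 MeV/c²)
m = E/c² = 2.647 u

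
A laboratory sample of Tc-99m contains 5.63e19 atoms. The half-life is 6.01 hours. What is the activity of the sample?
A = λN = 6.493e18 decays/hour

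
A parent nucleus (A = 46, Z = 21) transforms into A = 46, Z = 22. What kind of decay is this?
ΔA = 0, ΔZ = +1 ⇒ beta-minus decay (β⁻)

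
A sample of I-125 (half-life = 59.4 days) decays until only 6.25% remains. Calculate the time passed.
t = t½ × log₂(N₀/N) = 237.6 days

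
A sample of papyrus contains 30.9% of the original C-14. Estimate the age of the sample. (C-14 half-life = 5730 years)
Age = t½ × log₂(1/ratio) = 9708 years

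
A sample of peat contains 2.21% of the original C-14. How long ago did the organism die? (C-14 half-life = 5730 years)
Age = t½ × log₂(1/ratio) = 31510 years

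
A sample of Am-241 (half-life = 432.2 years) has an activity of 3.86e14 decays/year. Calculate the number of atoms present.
N = A/λ = 2.407e17 atoms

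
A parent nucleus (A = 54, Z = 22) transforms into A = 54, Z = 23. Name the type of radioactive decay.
ΔA = 0, ΔZ = +1 ⇒ beta-minus decay (β⁻)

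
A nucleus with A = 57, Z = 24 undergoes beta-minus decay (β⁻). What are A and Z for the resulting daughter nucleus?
Daughter: A = 57, Z = 25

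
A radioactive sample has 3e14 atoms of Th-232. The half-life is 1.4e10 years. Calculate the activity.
A = λN = 14850 decays/year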